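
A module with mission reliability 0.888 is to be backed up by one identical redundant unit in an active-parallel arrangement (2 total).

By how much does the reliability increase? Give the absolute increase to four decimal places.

0.0995

R_before = 0.888
R_after = 1 − (1 − 0.888)^2 = 0.9875
ΔR = 0.9875 − 0.888 = 0.0995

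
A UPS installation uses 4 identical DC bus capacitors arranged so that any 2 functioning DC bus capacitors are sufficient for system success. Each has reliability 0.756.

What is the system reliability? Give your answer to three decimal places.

0.953

R = Σ_{i=2}^{4} C(4,i) p^i (1−p)^{4−i} with p = 0.756
C(4,2)·0.756^2·0.244^2 = 0.20416
C(4,3)·0.756^3·0.244^1 = 0.42171
C(4,4)·0.756^4·0.244^0 = 0.32665
Sum = 0.953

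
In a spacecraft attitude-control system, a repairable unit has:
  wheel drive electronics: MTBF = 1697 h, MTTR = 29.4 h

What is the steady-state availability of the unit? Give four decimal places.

0.9830

A(wheel drive electronics) = MTBF/(MTBF+MTTR) = 1697/(1697+29.4) = 0.9830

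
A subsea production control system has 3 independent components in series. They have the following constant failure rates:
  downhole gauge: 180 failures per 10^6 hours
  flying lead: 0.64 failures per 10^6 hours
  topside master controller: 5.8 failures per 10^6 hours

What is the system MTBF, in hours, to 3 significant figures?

5360

Series of exponential components: λ_sys = Σ λ_i
λ_sys = 0.00018 + 0.00000064 + 0.0000058 = 1.8644e-04 /h
MTBF = 1 / λ_sys = 5360 h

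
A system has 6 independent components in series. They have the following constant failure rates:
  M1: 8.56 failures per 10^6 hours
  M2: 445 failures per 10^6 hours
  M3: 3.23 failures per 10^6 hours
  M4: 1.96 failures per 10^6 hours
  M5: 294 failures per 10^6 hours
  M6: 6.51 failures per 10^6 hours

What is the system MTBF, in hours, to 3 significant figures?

Series of exponential components: λ_sys = Σ λ_i
λ_sys = 0.00000856 + 0.000445 + 0.00000323 + 0.00000196 + 0.000294 + 0.00000651 = 7.5926e-04 /h
MTBF = 1 / λ_sys = 1320 h

1320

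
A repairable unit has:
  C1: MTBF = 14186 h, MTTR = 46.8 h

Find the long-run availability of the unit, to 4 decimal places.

A(C1) = MTBF/(MTBF+MTTR) = 14186/(14186+46.8) = 0.9967

0.9967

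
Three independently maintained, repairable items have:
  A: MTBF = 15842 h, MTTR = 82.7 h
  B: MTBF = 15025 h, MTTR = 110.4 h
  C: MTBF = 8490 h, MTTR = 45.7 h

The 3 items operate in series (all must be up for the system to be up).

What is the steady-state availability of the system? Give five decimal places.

A(A) = MTBF/(MTBF+MTTR) = 15842/(15842+82.7) = 0.994807
A(B) = MTBF/(MTBF+MTTR) = 15025/(15025+110.4) = 0.992706
A(C) = MTBF/(MTBF+MTTR) = 8490/(8490+45.7) = 0.994646
Series availability: 0.994807 × 0.992706 × 0.994646 = 0.98226

0.98226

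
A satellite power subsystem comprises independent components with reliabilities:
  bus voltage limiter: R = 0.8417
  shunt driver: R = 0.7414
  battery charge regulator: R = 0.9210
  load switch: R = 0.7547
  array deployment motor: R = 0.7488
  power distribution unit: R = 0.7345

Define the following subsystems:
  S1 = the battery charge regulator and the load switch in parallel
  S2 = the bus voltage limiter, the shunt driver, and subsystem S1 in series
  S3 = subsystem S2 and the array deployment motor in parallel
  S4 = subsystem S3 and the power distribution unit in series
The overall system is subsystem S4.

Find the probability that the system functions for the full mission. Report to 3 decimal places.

Parallel (battery charge regulator and load switch): 1 − (1 − 0.92100)(1 − 0.75470) = 0.98062
Series (bus voltage limiter, shunt driver, and [0.98062]): 0.84170 × 0.74140 × 0.98062 = 0.61194
Parallel ([0.61194] and array deployment motor): 1 − (1 − 0.61194)(1 − 0.74880) = 0.90252
Series ([0.90252] and power distribution unit): 0.90252 × 0.73450 = 0.663

0.663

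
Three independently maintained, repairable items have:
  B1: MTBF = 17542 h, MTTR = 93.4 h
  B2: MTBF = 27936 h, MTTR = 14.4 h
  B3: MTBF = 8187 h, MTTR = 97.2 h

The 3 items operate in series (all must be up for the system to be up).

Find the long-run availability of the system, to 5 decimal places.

A(B1) = MTBF/(MTBF+MTTR) = 17542/(17542+93.4) = 0.994704
A(B2) = MTBF/(MTBF+MTTR) = 27936/(27936+14.4) = 0.999485
A(B3) = MTBF/(MTBF+MTTR) = 8187/(8187+97.2) = 0.988267
Series availability: 0.994704 × 0.999485 × 0.988267 = 0.98253

0.98253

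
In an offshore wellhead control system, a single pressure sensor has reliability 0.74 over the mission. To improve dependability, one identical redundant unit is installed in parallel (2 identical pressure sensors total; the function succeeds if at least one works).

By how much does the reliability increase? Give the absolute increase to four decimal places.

0.1924

R_before = 0.74
R_after = 1 − (1 − 0.74)^2 = 0.9324
ΔR = 0.9324 − 0.74 = 0.1924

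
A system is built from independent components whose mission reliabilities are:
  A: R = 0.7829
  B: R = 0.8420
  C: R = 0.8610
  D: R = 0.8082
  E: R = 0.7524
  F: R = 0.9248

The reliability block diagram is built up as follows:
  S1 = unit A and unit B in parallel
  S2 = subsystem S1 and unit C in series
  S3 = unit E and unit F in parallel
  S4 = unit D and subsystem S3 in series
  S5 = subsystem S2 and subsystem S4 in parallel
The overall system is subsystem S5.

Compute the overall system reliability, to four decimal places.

0.9651

Parallel (A and B): 1 − (1 − 0.782900)(1 − 0.842000) = 0.965698
Series ([0.965698] and C): 0.965698 × 0.861000 = 0.831466
Parallel (E and F): 1 − (1 − 0.752400)(1 − 0.924800) = 0.981380
Series (D and [0.981380]): 0.808200 × 0.981380 = 0.793151
Parallel ([0.831466] and [0.793151]): 1 − (1 − 0.831466)(1 − 0.793151) = 0.9651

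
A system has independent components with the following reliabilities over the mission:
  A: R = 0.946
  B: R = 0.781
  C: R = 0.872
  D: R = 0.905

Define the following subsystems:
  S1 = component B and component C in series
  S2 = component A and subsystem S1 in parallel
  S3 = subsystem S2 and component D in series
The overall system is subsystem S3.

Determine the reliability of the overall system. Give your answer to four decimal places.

Series (B and C): 0.781000 × 0.872000 = 0.681032
Parallel (A and [0.681032]): 1 − (1 − 0.946000)(1 − 0.681032) = 0.982776
Series ([0.982776] and D): 0.982776 × 0.905000 = 0.8894

0.8894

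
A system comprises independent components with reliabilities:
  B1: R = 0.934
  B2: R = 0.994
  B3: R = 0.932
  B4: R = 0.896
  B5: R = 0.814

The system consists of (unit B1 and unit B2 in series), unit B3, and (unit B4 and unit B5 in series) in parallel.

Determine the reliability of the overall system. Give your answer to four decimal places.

Series (B1 and B2): 0.934000 × 0.994000 = 0.928396
Series (B4 and B5): 0.896000 × 0.814000 = 0.729344
Parallel ([0.928396], B3, and [0.729344]): 1 − (1 − 0.928396)(1 − 0.932000)(1 − 0.729344) = 0.9987

0.9987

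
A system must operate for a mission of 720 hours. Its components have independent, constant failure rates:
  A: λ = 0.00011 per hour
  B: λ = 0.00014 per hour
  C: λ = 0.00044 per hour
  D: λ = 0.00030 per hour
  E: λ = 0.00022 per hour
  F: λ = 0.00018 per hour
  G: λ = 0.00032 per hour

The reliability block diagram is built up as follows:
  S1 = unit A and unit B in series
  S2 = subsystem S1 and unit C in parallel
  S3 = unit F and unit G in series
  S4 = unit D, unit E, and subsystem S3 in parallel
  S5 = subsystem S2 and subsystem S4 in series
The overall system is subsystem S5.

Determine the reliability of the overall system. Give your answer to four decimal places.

0.9471

R(A) = exp(−0.00011 × 720) = 0.923855
R(B) = exp(−0.00014 × 720) = 0.904114
R(C) = exp(−0.00044 × 720) = 0.728476
R(D) = exp(−0.00030 × 720) = 0.805735
R(E) = exp(−0.00022 × 720) = 0.853508
R(F) = exp(−0.00018 × 720) = 0.878447
R(G) = exp(−0.00032 × 720) = 0.794216
Series (A and B): 0.923855 × 0.904114 = 0.835270
Parallel ([0.835270] and C): 1 − (1 − 0.835270)(1 − 0.728476) = 0.955272
Series (F and G): 0.878447 × 0.794216 = 0.697677
Parallel (D, E, and [0.697677]): 1 − (1 − 0.805735)(1 − 0.853508)(1 − 0.697677) = 0.991396
Series ([0.955272] and [0.991396]): 0.955272 × 0.991396 = 0.9471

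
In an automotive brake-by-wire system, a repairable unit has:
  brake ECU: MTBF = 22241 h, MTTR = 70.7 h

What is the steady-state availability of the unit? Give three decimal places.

A(brake ECU) = MTBF/(MTBF+MTTR) = 22241/(22241+70.7) = 0.997

0.997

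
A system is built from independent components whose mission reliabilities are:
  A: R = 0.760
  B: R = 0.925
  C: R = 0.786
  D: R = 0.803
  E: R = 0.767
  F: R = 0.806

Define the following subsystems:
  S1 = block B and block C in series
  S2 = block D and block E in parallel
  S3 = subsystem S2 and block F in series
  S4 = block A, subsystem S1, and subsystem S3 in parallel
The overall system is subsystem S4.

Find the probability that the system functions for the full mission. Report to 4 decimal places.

Series (B and C): 0.925000 × 0.786000 = 0.727050
Parallel (D and E): 1 − (1 − 0.803000)(1 − 0.767000) = 0.954099
Series ([0.954099] and F): 0.954099 × 0.806000 = 0.769004
Parallel (A, [0.727050], and [0.769004]): 1 − (1 − 0.760000)(1 − 0.727050)(1 − 0.769004) = 0.9849

0.9849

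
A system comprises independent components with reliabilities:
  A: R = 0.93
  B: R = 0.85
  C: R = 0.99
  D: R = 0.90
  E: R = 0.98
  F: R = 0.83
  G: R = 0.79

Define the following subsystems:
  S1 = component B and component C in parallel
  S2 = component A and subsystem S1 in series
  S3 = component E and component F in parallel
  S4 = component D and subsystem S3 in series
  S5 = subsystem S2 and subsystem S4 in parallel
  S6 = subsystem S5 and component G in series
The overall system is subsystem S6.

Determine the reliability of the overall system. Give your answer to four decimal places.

0.7842

Parallel (B and C): 1 − (1 − 0.850000)(1 − 0.990000) = 0.998500
Series (A and [0.998500]): 0.930000 × 0.998500 = 0.928605
Parallel (E and F): 1 − (1 − 0.980000)(1 − 0.830000) = 0.996600
Series (D and [0.996600]): 0.900000 × 0.996600 = 0.896940
Parallel ([0.928605] and [0.896940]): 1 − (1 − 0.928605)(1 − 0.896940) = 0.992642
Series ([0.992642] and G): 0.992642 × 0.790000 = 0.7842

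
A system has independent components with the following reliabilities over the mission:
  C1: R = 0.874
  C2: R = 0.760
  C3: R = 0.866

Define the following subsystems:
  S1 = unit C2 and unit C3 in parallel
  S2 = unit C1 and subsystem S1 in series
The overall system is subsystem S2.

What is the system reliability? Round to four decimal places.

0.8459

Parallel (C2 and C3): 1 − (1 − 0.760000)(1 − 0.866000) = 0.967840
Series (C1 and [0.967840]): 0.874000 × 0.967840 = 0.8459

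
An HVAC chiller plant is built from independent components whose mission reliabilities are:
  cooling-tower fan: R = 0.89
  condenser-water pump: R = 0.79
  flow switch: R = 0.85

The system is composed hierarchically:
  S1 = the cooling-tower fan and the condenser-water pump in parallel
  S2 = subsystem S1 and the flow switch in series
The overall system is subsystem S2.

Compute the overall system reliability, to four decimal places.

Parallel (cooling-tower fan and condenser-water pump): 1 − (1 − 0.890000)(1 − 0.790000) = 0.976900
Series ([0.976900] and flow switch): 0.976900 × 0.850000 = 0.8304

0.8304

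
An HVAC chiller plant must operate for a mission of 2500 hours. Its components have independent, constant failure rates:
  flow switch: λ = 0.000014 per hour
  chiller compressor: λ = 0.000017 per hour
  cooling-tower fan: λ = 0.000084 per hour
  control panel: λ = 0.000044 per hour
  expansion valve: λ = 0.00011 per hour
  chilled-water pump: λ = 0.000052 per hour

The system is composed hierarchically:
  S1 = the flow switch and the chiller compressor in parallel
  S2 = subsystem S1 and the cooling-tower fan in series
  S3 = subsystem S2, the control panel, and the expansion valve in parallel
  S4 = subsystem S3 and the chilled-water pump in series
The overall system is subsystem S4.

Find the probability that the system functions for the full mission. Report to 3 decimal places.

R(flow switch) = exp(−0.000014 × 2500) = 0.96561
R(chiller compressor) = exp(−0.000017 × 2500) = 0.95839
R(cooling-tower fan) = exp(−0.000084 × 2500) = 0.81058
R(control panel) = exp(−0.000044 × 2500) = 0.89583
R(expansion valve) = exp(−0.00011 × 2500) = 0.75957
R(chilled-water pump) = exp(−0.000052 × 2500) = 0.87810
Parallel (flow switch and chiller compressor): 1 − (1 − 0.96561)(1 − 0.95839) = 0.99857
Series ([0.99857] and cooling-tower fan): 0.99857 × 0.81058 = 0.80942
Parallel ([0.80942], control panel, and expansion valve): 1 − (1 − 0.80942)(1 − 0.89583)(1 − 0.75957) = 0.99523
Series ([0.99523] and chilled-water pump): 0.99523 × 0.87810 = 0.874

0.874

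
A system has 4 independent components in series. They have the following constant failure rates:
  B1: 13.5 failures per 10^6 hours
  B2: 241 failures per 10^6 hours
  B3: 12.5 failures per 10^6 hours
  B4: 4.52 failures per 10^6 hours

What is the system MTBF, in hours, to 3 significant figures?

Series of exponential components: λ_sys = Σ λ_i
λ_sys = 0.0000135 + 0.000241 + 0.0000125 + 0.00000452 = 2.7152e-04 /h
MTBF = 1 / λ_sys = 3680 h

3680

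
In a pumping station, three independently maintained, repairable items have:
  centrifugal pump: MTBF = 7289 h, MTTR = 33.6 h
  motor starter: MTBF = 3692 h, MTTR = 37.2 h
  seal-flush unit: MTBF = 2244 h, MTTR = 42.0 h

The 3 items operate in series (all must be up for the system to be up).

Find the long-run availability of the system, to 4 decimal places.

0.9674

A(centrifugal pump) = MTBF/(MTBF+MTTR) = 7289/(7289+33.6) = 0.995411
A(motor starter) = MTBF/(MTBF+MTTR) = 3692/(3692+37.2) = 0.990025
A(seal-flush unit) = MTBF/(MTBF+MTTR) = 2244/(2244+42.0) = 0.981627
Series availability: 0.995411 × 0.990025 × 0.981627 = 0.9674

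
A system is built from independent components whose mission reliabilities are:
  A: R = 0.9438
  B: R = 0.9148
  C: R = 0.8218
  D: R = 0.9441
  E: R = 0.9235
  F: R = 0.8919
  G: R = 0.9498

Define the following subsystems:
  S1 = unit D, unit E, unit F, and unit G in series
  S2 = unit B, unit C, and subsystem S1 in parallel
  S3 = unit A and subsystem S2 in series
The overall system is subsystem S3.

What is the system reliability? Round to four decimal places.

0.9401

Series (D, E, F, and G): 0.944100 × 0.923500 × 0.891900 × 0.949800 = 0.738590
Parallel (B, C, and [0.738590]): 1 − (1 − 0.914800)(1 − 0.821800)(1 − 0.738590) = 0.996031
Series (A and [0.996031]): 0.943800 × 0.996031 = 0.9401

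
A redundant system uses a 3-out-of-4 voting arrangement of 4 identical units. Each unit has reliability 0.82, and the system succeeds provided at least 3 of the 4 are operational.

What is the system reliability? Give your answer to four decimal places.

0.8491

R = Σ_{i=3}^{4} C(4,i) p^i (1−p)^{4−i} with p = 0.82
C(4,3)·0.82^3·0.18^1 = 0.396985
C(4,4)·0.82^4·0.18^0 = 0.452122
Sum = 0.8491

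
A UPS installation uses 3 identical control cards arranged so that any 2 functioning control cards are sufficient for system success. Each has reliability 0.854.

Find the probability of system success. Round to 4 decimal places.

0.9423

R = Σ_{i=2}^{3} C(3,i) p^i (1−p)^{3−i} with p = 0.854
C(3,2)·0.854^2·0.146^1 = 0.319440
C(3,3)·0.854^3·0.146^0 = 0.622836
Sum = 0.9423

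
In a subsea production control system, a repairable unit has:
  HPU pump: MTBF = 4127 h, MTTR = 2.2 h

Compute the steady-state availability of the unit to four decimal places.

A(HPU pump) = MTBF/(MTBF+MTTR) = 4127/(4127+2.2) = 0.9995

0.9995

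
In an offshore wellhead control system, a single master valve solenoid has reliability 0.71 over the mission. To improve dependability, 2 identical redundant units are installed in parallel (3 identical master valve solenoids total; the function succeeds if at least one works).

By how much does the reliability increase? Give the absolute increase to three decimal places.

R_before = 0.71
R_after = 1 − (1 − 0.71)^3 = 0.976
ΔR = 0.976 − 0.71 = 0.266

0.266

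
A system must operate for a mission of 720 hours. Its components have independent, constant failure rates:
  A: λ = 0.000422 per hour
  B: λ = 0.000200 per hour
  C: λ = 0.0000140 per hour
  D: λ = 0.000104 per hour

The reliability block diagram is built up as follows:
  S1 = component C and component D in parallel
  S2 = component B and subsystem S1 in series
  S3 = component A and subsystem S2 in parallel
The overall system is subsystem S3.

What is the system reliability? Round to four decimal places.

R(A) = exp(−0.000422 × 720) = 0.737979
R(B) = exp(−0.000200 × 720) = 0.865888
R(C) = exp(−0.0000140 × 720) = 0.989971
R(D) = exp(−0.000104 × 720) = 0.927855
Parallel (C and D): 1 − (1 − 0.989971)(1 − 0.927855) = 0.999276
Series (B and [0.999276]): 0.865888 × 0.999276 = 0.865261
Parallel (A and [0.865261]): 1 − (1 − 0.737979)(1 − 0.865261) = 0.9647

0.9647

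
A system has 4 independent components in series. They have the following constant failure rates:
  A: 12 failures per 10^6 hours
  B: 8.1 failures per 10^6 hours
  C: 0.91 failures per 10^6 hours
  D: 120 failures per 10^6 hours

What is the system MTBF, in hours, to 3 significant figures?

Series of exponential components: λ_sys = Σ λ_i
λ_sys = 0.000012 + 0.0000081 + 0.00000091 + 0.00012 = 1.4101e-04 /h
MTBF = 1 / λ_sys = 7090 h

7090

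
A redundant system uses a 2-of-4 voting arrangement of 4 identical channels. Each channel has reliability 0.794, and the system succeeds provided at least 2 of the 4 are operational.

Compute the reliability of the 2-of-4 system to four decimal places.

R = Σ_{i=2}^{4} C(4,i) p^i (1−p)^{4−i} with p = 0.794
C(4,2)·0.794^2·0.206^2 = 0.160519
C(4,3)·0.794^3·0.206^1 = 0.412467
C(4,4)·0.794^4·0.206^0 = 0.397450
Sum = 0.9704

0.9704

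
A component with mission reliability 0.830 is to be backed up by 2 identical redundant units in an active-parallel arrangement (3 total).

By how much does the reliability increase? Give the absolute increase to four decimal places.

0.1651

R_before = 0.830
R_after = 1 − (1 − 0.830)^3 = 0.9951
ΔR = 0.9951 − 0.830 = 0.1651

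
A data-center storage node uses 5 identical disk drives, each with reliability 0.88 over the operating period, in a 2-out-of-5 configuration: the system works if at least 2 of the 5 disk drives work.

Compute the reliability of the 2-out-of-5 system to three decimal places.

R = Σ_{i=2}^{5} C(5,i) p^i (1−p)^{5−i} with p = 0.88
C(5,2)·0.88^2·0.12^3 = 0.01338
C(5,3)·0.88^3·0.12^2 = 0.09813
C(5,4)·0.88^4·0.12^1 = 0.35982
C(5,5)·0.88^5·0.12^0 = 0.52773
Sum = 0.999

0.999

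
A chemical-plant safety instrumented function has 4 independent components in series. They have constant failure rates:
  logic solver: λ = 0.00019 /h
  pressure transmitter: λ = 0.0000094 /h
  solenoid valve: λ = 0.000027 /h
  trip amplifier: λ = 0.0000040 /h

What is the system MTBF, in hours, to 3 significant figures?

Series of exponential components: λ_sys = Σ λ_i
λ_sys = 0.00019 + 0.0000094 + 0.000027 + 0.0000040 = 2.3040e-04 /h
MTBF = 1 / λ_sys = 4340 h

4340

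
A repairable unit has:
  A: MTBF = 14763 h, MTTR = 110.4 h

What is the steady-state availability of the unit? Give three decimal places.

A(A) = MTBF/(MTBF+MTTR) = 14763/(14763+110.4) = 0.993

0.993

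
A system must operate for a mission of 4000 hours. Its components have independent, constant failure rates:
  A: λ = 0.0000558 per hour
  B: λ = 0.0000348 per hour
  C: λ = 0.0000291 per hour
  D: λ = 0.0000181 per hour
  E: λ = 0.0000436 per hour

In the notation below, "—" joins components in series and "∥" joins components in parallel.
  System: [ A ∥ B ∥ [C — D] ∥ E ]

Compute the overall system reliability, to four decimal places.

R(A) = exp(−0.0000558 × 4000) = 0.799955
R(B) = exp(−0.0000348 × 4000) = 0.870054
R(C) = exp(−0.0000291 × 4000) = 0.890119
R(D) = exp(−0.0000181 × 4000) = 0.930159
R(E) = exp(−0.0000436 × 4000) = 0.839961
Series (C and D): 0.890119 × 0.930159 = 0.827952
Parallel (A, B, [0.827952], and E): 1 − (1 − 0.799955)(1 − 0.870054)(1 − 0.827952)(1 − 0.839961) = 0.9993

0.9993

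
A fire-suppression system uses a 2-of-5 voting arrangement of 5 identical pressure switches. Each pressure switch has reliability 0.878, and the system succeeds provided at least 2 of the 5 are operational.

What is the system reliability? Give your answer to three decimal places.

0.999

R = Σ_{i=2}^{5} C(5,i) p^i (1−p)^{5−i} with p = 0.878
C(5,2)·0.878^2·0.122^3 = 0.01400
C(5,3)·0.878^3·0.122^2 = 0.10074
C(5,4)·0.878^4·0.122^1 = 0.36250
C(5,5)·0.878^5·0.122^0 = 0.52176
Sum = 0.999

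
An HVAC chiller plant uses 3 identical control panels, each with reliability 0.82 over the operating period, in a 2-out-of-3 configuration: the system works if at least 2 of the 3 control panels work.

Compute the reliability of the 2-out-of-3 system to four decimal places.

R = Σ_{i=2}^{3} C(3,i) p^i (1−p)^{3−i} with p = 0.82
C(3,2)·0.82^2·0.18^1 = 0.363096
C(3,3)·0.82^3·0.18^0 = 0.551368
Sum = 0.9145

0.9145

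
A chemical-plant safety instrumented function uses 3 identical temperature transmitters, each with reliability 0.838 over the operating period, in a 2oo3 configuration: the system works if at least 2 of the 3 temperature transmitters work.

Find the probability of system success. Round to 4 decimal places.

0.9298

R = Σ_{i=2}^{3} C(3,i) p^i (1−p)^{3−i} with p = 0.838
C(3,2)·0.838^2·0.162^1 = 0.341291
C(3,3)·0.838^3·0.162^0 = 0.588480
Sum = 0.9298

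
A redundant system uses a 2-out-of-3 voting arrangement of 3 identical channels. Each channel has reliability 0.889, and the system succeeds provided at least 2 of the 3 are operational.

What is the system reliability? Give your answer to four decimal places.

0.9658

R = Σ_{i=2}^{3} C(3,i) p^i (1−p)^{3−i} with p = 0.889
C(3,2)·0.889^2·0.111^1 = 0.263177
C(3,3)·0.889^3·0.111^0 = 0.702595
Sum = 0.9658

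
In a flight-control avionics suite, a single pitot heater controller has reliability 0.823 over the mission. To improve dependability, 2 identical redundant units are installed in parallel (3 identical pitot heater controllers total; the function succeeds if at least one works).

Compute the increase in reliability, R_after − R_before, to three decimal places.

R_before = 0.823
R_after = 1 − (1 − 0.823)^3 = 0.994
ΔR = 0.994 − 0.823 = 0.171

0.171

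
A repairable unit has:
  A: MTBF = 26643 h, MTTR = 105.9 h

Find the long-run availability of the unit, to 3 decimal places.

A(A) = MTBF/(MTBF+MTTR) = 26643/(26643+105.9) = 0.996

0.996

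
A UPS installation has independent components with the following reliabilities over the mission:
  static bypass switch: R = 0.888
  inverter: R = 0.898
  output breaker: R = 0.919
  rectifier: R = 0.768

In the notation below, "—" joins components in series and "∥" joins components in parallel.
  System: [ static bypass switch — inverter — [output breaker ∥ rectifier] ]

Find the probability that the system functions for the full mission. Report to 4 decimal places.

Parallel (output breaker and rectifier): 1 − (1 − 0.919000)(1 − 0.768000) = 0.981208
Series (static bypass switch, inverter, and [0.981208]): 0.888000 × 0.898000 × 0.981208 = 0.7824

0.7824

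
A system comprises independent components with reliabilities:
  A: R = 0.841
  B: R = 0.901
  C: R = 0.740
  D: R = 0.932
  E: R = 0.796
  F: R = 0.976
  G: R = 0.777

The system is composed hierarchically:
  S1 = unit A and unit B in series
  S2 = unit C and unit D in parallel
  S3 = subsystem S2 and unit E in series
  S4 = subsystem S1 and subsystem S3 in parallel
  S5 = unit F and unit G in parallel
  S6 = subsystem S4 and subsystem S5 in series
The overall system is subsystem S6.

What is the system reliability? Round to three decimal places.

Series (A and B): 0.84100 × 0.90100 = 0.75774
Parallel (C and D): 1 − (1 − 0.74000)(1 − 0.93200) = 0.98232
Series ([0.98232] and E): 0.98232 × 0.79600 = 0.78193
Parallel ([0.75774] and [0.78193]): 1 − (1 − 0.75774)(1 − 0.78193) = 0.94717
Parallel (F and G): 1 − (1 − 0.97600)(1 − 0.77700) = 0.99465
Series ([0.94717] and [0.99465]): 0.94717 × 0.99465 = 0.942

0.942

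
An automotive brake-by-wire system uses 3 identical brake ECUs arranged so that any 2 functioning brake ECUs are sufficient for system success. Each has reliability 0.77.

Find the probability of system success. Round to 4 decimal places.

R = Σ_{i=2}^{3} C(3,i) p^i (1−p)^{3−i} with p = 0.77
C(3,2)·0.77^2·0.23^1 = 0.409101
C(3,3)·0.77^3·0.23^0 = 0.456533
Sum = 0.8656

0.8656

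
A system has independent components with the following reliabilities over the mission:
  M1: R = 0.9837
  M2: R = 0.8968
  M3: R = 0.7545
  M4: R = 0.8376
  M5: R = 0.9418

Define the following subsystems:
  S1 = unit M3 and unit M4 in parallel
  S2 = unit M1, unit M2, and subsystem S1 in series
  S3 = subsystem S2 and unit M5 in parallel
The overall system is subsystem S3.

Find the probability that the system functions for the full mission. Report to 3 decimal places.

Parallel (M3 and M4): 1 − (1 − 0.75450)(1 − 0.83760) = 0.96013
Series (M1, M2, and [0.96013]): 0.98370 × 0.89680 × 0.96013 = 0.84701
Parallel ([0.84701] and M5): 1 − (1 − 0.84701)(1 − 0.94180) = 0.991

0.991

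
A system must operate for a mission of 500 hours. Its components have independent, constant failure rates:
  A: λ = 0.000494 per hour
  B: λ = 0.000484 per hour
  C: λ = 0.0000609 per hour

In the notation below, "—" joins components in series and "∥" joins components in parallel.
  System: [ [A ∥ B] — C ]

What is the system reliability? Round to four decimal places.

R(A) = exp(−0.000494 × 500) = 0.781141
R(B) = exp(−0.000484 × 500) = 0.785056
R(C) = exp(−0.0000609 × 500) = 0.970009
Parallel (A and B): 1 − (1 − 0.781141)(1 − 0.785056) = 0.952958
Series ([0.952958] and C): 0.952958 × 0.970009 = 0.9244

0.9244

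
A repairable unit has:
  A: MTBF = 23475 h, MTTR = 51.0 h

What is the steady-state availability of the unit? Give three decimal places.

A(A) = MTBF/(MTBF+MTTR) = 23475/(23475+51.0) = 0.998

0.998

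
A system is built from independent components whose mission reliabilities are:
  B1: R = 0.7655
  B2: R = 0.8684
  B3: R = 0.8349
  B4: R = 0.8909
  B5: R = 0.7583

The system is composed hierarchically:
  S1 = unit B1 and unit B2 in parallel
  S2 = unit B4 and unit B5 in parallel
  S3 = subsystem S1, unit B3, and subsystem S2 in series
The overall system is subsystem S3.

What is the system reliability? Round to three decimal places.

Parallel (B1 and B2): 1 − (1 − 0.76550)(1 − 0.86840) = 0.96914
Parallel (B4 and B5): 1 − (1 − 0.89090)(1 − 0.75830) = 0.97363
Series ([0.96914], B3, and [0.97363]): 0.96914 × 0.83490 × 0.97363 = 0.788

0.788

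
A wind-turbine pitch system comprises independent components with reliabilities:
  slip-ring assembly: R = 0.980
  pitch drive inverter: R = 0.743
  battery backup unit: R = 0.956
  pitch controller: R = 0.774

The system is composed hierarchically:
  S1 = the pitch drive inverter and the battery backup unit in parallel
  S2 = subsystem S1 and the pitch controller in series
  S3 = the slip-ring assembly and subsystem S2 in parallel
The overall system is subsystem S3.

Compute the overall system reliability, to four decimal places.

Parallel (pitch drive inverter and battery backup unit): 1 − (1 − 0.743000)(1 − 0.956000) = 0.988692
Series ([0.988692] and pitch controller): 0.988692 × 0.774000 = 0.765248
Parallel (slip-ring assembly and [0.765248]): 1 − (1 − 0.980000)(1 − 0.765248) = 0.9953

0.9953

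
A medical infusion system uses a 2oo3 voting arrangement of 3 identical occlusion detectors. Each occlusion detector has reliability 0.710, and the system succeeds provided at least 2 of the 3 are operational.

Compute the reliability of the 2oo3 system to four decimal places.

0.7965

R = Σ_{i=2}^{3} C(3,i) p^i (1−p)^{3−i} with p = 0.710
C(3,2)·0.710^2·0.290^1 = 0.438567
C(3,3)·0.710^3·0.290^0 = 0.357911
Sum = 0.7965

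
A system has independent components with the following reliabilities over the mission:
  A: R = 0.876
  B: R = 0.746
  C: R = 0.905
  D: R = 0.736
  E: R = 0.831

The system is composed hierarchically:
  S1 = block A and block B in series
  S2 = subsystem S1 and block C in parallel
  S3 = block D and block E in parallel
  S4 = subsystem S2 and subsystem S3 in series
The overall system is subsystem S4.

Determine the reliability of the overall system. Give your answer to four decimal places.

Series (A and B): 0.876000 × 0.746000 = 0.653496
Parallel ([0.653496] and C): 1 − (1 − 0.653496)(1 − 0.905000) = 0.967082
Parallel (D and E): 1 − (1 − 0.736000)(1 − 0.831000) = 0.955384
Series ([0.967082] and [0.955384]): 0.967082 × 0.955384 = 0.9239

0.9239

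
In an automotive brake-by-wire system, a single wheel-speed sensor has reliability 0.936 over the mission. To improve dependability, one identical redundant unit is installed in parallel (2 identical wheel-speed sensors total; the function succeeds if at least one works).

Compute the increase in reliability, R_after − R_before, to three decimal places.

R_before = 0.936
R_after = 1 − (1 − 0.936)^2 = 0.996
ΔR = 0.996 − 0.936 = 0.060

0.060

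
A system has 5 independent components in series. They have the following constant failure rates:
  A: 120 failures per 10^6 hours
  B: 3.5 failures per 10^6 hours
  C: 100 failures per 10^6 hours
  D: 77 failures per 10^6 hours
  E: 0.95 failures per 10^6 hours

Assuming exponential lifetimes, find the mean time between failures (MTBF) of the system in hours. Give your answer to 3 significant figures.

Series of exponential components: λ_sys = Σ λ_i
λ_sys = 0.00012 + 0.0000035 + 0.00010 + 0.000077 + 0.00000095 = 3.0145e-04 /h
MTBF = 1 / λ_sys = 3320 h

3320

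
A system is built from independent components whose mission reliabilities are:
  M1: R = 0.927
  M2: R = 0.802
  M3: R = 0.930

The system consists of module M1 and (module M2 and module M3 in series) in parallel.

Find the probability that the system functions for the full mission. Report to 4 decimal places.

Series (M2 and M3): 0.802000 × 0.930000 = 0.745860
Parallel (M1 and [0.745860]): 1 − (1 − 0.927000)(1 − 0.745860) = 0.9814

0.9814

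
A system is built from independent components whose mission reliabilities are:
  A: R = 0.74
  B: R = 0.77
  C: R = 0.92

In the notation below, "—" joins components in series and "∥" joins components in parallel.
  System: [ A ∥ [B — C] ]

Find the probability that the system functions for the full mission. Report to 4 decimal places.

0.9242

Series (B and C): 0.770000 × 0.920000 = 0.708400
Parallel (A and [0.708400]): 1 − (1 − 0.740000)(1 − 0.708400) = 0.9242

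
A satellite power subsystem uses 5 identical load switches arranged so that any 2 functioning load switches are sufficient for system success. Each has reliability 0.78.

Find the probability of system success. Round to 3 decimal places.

0.990

R = Σ_{i=2}^{5} C(5,i) p^i (1−p)^{5−i} with p = 0.78
C(5,2)·0.78^2·0.22^3 = 0.06478
C(5,3)·0.78^3·0.22^2 = 0.22968
C(5,4)·0.78^4·0.22^1 = 0.40717
C(5,5)·0.78^5·0.22^0 = 0.28872
Sum = 0.990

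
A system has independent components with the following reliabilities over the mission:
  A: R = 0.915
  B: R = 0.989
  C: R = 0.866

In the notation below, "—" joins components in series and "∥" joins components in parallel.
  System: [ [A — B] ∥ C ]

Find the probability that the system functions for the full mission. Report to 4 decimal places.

Series (A and B): 0.915000 × 0.989000 = 0.904935
Parallel ([0.904935] and C): 1 − (1 − 0.904935)(1 − 0.866000) = 0.9873

0.9873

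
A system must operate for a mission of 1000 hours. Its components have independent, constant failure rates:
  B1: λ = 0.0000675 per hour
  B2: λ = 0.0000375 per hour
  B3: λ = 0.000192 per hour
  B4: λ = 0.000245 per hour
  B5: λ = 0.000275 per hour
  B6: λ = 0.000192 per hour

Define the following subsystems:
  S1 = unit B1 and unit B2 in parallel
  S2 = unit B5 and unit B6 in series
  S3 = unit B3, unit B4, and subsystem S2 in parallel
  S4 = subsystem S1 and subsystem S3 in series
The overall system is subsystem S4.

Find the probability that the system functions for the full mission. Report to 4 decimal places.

R(B1) = exp(−0.0000675 × 1000) = 0.934728
R(B2) = exp(−0.0000375 × 1000) = 0.963194
R(B3) = exp(−0.000192 × 1000) = 0.825307
R(B4) = exp(−0.000245 × 1000) = 0.782705
R(B5) = exp(−0.000275 × 1000) = 0.759572
R(B6) = exp(−0.000192 × 1000) = 0.825307
Parallel (B1 and B2): 1 − (1 − 0.934728)(1 − 0.963194) = 0.997598
Series (B5 and B6): 0.759572 × 0.825307 = 0.626880
Parallel (B3, B4, and [0.626880]): 1 − (1 − 0.825307)(1 − 0.782705)(1 − 0.626880) = 0.985836
Series ([0.997598] and [0.985836]): 0.997598 × 0.985836 = 0.9835

0.9835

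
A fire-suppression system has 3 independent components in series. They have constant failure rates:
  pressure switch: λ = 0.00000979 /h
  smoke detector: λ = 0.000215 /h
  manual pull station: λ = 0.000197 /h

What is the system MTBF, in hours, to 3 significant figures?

2370

Series of exponential components: λ_sys = Σ λ_i
λ_sys = 0.00000979 + 0.000215 + 0.000197 = 4.2179e-04 /h
MTBF = 1 / λ_sys = 2370 h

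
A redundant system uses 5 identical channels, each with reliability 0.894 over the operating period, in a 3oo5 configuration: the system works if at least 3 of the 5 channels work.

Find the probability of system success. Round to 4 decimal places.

0.9899

R = Σ_{i=3}^{5} C(5,i) p^i (1−p)^{5−i} with p = 0.894
C(5,3)·0.894^3·0.106^2 = 0.080283
C(5,4)·0.894^4·0.106^1 = 0.338552
C(5,5)·0.894^5·0.106^0 = 0.571068
Sum = 0.9899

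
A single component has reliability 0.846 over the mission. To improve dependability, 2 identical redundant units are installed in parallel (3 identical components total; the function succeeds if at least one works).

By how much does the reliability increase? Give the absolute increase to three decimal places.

R_before = 0.846
R_after = 1 − (1 − 0.846)^3 = 0.996
ΔR = 0.996 − 0.846 = 0.150

0.150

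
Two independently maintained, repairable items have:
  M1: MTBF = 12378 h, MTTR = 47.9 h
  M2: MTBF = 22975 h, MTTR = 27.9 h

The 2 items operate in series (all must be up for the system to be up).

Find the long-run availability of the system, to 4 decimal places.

0.9949

A(M1) = MTBF/(MTBF+MTTR) = 12378/(12378+47.9) = 0.996145
A(M2) = MTBF/(MTBF+MTTR) = 22975/(22975+27.9) = 0.998787
Series availability: 0.996145 × 0.998787 = 0.9949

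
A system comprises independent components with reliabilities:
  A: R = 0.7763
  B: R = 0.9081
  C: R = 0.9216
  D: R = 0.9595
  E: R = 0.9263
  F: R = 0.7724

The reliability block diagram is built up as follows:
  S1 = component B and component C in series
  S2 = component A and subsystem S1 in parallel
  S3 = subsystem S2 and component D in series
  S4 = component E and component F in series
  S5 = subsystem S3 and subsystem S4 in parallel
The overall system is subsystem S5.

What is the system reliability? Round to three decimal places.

0.979

Series (B and C): 0.90810 × 0.92160 = 0.83690
Parallel (A and [0.83690]): 1 − (1 − 0.77630)(1 − 0.83690) = 0.96351
Series ([0.96351] and D): 0.96351 × 0.95950 = 0.92449
Series (E and F): 0.92630 × 0.77240 = 0.71547
Parallel ([0.92449] and [0.71547]): 1 − (1 − 0.92449)(1 − 0.71547) = 0.979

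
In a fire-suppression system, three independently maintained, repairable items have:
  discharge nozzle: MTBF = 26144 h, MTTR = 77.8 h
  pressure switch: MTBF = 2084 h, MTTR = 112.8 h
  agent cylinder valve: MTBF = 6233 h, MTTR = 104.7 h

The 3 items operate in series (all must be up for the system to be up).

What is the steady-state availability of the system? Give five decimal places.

0.93021

A(discharge nozzle) = MTBF/(MTBF+MTTR) = 26144/(26144+77.8) = 0.997033
A(pressure switch) = MTBF/(MTBF+MTTR) = 2084/(2084+112.8) = 0.948653
A(agent cylinder valve) = MTBF/(MTBF+MTTR) = 6233/(6233+104.7) = 0.983480
Series availability: 0.997033 × 0.948653 × 0.983480 = 0.93021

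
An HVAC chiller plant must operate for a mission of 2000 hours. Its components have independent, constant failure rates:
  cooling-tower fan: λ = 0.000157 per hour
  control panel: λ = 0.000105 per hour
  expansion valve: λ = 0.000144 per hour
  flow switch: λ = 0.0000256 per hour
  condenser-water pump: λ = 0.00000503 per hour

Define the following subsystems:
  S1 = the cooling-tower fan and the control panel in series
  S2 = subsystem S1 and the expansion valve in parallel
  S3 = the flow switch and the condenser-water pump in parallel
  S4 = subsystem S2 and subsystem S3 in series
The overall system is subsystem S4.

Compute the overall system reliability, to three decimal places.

R(cooling-tower fan) = exp(−0.000157 × 2000) = 0.73052
R(control panel) = exp(−0.000105 × 2000) = 0.81058
R(expansion valve) = exp(−0.000144 × 2000) = 0.74976
R(flow switch) = exp(−0.0000256 × 2000) = 0.95009
R(condenser-water pump) = exp(−0.00000503 × 2000) = 0.98999
Series (cooling-tower fan and control panel): 0.73052 × 0.81058 = 0.59214
Parallel ([0.59214] and expansion valve): 1 − (1 − 0.59214)(1 − 0.74976) = 0.89794
Parallel (flow switch and condenser-water pump): 1 − (1 − 0.95009)(1 − 0.98999) = 0.99950
Series ([0.89794] and [0.99950]): 0.89794 × 0.99950 = 0.897

0.897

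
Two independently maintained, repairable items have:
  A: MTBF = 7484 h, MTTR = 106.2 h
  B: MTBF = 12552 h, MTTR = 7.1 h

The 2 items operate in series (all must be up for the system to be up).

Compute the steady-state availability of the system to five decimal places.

A(A) = MTBF/(MTBF+MTTR) = 7484/(7484+106.2) = 0.986008
A(B) = MTBF/(MTBF+MTTR) = 12552/(12552+7.1) = 0.999435
Series availability: 0.986008 × 0.999435 = 0.98545

0.98545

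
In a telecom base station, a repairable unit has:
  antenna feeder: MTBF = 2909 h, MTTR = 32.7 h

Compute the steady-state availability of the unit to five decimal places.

A(antenna feeder) = MTBF/(MTBF+MTTR) = 2909/(2909+32.7) = 0.98888

0.98888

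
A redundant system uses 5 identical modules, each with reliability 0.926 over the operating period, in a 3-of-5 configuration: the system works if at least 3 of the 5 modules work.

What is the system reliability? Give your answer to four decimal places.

0.9964

R = Σ_{i=3}^{5} C(5,i) p^i (1−p)^{5−i} with p = 0.926
C(5,3)·0.926^3·0.074^2 = 0.043481
C(5,4)·0.926^4·0.074^1 = 0.272048
C(5,5)·0.926^5·0.074^0 = 0.680855
Sum = 0.9964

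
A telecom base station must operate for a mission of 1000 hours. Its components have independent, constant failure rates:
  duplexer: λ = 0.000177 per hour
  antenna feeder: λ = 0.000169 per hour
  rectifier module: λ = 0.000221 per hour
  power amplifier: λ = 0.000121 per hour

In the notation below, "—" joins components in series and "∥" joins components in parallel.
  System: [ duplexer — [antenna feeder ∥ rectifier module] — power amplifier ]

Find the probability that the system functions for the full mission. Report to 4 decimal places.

R(duplexer) = exp(−0.000177 × 1000) = 0.837780
R(antenna feeder) = exp(−0.000169 × 1000) = 0.844509
R(rectifier module) = exp(−0.000221 × 1000) = 0.801717
R(power amplifier) = exp(−0.000121 × 1000) = 0.886034
Parallel (antenna feeder and rectifier module): 1 − (1 − 0.844509)(1 − 0.801717) = 0.969169
Series (duplexer, [0.969169], and power amplifier): 0.837780 × 0.969169 × 0.886034 = 0.7194

0.7194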